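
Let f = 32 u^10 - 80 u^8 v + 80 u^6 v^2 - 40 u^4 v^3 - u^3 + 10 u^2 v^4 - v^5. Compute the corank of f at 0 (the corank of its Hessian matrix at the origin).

2

Hessian at 0 has rank 0.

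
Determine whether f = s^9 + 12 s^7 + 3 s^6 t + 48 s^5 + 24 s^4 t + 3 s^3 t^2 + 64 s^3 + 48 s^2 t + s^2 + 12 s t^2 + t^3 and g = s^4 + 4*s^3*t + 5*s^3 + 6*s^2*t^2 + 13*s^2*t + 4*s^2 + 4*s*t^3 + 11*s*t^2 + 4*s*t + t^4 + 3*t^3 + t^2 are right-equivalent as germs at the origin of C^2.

Yes.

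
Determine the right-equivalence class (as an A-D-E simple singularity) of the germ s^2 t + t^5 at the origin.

The Hessian of f at 0 has rank 0. Corank 2; j^3 = s^2*t has shape L^2 M (L != M), so D-series; mu = 6 gives D_6.

D6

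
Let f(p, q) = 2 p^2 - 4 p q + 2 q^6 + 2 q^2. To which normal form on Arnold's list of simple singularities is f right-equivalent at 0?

The Hessian of f at 0 is [[4, -4], [-4, 4]] with rank 1, so corank 1. A Groebner basis of the Jacobian ideal J(f) in C{p,q} is {q^5, p - q}; counting standard monomials gives mu = 5. Corank 1: A-series; mu = 5 gives A_5.

A_5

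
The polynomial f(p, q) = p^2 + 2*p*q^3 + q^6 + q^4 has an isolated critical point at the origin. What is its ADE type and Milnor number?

Type A_{3}, Milnor number mu = 3.

The Hessian of f at 0 is [[2, 0], [0, 0]] with rank 1, so corank 1. A Groebner basis of the Jacobian ideal J(f) in C{p,q} is {q^3, p}; counting standard monomials gives mu = 3. Corank 1: A-series; mu = 3 gives A_3.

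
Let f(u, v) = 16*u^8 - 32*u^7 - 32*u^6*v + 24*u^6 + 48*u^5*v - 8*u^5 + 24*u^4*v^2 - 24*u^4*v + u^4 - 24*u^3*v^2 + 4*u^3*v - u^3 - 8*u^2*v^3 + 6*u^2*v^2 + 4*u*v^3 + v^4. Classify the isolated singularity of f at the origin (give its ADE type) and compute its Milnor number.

Type E_6, Milnor number mu = 6.

The Hessian of f at 0 is [[0, 0], [0, 0]] with rank 0, so corank 2. A Groebner basis of the Jacobian ideal J(f) in C{u,v} is {v^4, u*v^2 + v^3/3, u^2}; counting standard monomials gives mu = 6. Corank 2; j^3 = -u^3 is a perfect cube, so E-series; the 4-jet and mu = 6 give E_6.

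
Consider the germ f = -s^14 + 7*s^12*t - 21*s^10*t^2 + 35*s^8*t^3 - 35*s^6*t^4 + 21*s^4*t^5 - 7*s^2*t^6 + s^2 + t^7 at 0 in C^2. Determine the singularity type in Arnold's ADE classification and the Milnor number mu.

Type A_6, Milnor number mu = 6.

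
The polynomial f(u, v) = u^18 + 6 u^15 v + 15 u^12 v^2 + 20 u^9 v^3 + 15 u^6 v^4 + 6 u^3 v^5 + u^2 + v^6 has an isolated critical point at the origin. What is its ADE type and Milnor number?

Type A5, Milnor number mu = 5.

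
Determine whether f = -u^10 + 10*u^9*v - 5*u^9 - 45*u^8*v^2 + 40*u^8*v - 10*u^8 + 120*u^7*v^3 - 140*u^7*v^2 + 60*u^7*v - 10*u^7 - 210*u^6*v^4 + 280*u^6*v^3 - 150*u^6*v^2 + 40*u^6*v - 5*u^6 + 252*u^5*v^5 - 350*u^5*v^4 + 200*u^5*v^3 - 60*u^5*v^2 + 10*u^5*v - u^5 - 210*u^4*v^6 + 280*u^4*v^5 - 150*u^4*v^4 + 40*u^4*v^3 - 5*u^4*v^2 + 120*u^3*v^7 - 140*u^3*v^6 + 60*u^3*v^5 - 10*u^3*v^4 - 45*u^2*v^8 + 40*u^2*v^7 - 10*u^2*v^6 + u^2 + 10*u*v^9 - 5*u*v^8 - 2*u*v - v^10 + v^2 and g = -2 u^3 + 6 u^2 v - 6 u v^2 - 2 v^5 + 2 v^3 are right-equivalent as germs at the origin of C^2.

No.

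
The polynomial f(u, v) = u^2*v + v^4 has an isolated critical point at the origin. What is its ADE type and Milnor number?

Type D5, Milnor number mu = 5.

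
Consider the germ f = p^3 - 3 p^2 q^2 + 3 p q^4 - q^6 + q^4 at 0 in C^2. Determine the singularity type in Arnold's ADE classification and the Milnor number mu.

Type E6, Milnor number mu = 6.

The Hessian of f at 0 has rank 0. Corank 2; j^3 = p^3 is a perfect cube, so E-series; the 4-jet and mu = 6 give E_6.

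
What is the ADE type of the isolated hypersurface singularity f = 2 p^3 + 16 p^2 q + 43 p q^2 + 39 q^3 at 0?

D4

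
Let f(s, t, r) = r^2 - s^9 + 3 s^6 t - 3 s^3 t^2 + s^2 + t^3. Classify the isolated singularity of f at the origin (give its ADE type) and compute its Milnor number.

Type A_2, Milnor number mu = 2.

The Hessian of f at 0 has rank 2. Corank 1: A-series; mu = 2 gives A_2.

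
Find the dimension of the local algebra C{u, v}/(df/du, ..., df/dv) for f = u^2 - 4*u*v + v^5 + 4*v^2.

The Hessian of f at 0 is [[2, -4], [-4, 8]] with rank 1, so corank 1. A Groebner basis of the Jacobian ideal J(f) in C{u,v} is {v^4, u - 2*v}; counting standard monomials gives mu = 4. Corank 1: A-series; mu = 4 gives A_4.

4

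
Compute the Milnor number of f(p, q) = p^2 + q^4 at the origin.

The Hessian of f at 0 has rank 1. Corank 1: A-series; mu = 3 gives A_3.

3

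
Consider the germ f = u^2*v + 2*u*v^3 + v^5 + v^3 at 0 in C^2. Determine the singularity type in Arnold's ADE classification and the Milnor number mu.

The Hessian of f at 0 has rank 0. Corank 2; j^3 = v*(u^2 + v^2) splits into three distinct lines over C (the quadratic factor has nonzero discriminant), so D_4.

Type D_{4}, Milnor number mu = 4.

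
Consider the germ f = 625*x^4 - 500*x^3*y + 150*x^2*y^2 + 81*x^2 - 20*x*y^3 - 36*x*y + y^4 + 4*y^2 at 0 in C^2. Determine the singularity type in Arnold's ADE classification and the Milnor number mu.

Type A3, Milnor number mu = 3.

The Hessian of f at 0 has rank 1. Corank 1: A-series; mu = 3 gives A_3.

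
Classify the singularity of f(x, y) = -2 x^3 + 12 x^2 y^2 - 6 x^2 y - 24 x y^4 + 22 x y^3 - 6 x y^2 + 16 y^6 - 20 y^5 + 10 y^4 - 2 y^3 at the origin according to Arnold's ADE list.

The Hessian of f at 0 has rank 0. Corank 2; j^3 = -2*(x + y)^3 is a perfect cube, so E-series; the 4-jet and mu = 7 give E_7.

E7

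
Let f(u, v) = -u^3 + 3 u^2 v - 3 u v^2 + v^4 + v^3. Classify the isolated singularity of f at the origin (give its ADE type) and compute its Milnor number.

Type E6, Milnor number mu = 6.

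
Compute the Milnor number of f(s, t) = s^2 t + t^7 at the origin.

The Hessian of f at 0 has rank 0. Corank 2; j^3 = s^2*t has shape L^2 M (L != M), so D-series; mu = 8 gives D_8.

8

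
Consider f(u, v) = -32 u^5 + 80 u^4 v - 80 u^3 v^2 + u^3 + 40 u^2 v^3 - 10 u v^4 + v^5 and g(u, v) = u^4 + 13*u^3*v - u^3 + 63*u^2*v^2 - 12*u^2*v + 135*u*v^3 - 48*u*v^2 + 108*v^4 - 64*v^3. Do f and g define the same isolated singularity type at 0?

No.

The Hessian of f at 0 is [[0, 0], [0, 0]] with rank 0, so corank 2. A Groebner basis of the Jacobian ideal J(f) in C{u,v} is {v^5, u*v^3 - v^4/8, u^2}; counting standard monomials gives mu = 8. Corank 2; j^3 = u^3 is a perfect cube, so E-series; the 5-jet and mu = 8 give E_8. The Hessian of g at 0 is [[0, 0], [0, 0]] with rank 0, so corank 2. A Groebner basis of the Jacobian ideal J(g) in C{u,v} is {3*u^2 + 24*u*v + v^4 + v^3 + 48*v^2, u^3 - 84*u^2 - 672*u*v + 36*v^3 - 1344*v^2, u^2*v + 15*u^2 + 120*u*v - 11*v^3 + 240*v^2, -2*u^2 + u*v^2 - 16*u*v + 10*v^3/3 - 32*v^2}; counting standard monomials gives mu = 7. Corank 2; j^3 = -(u + 4*v)^3 is a perfect cube, so E-series; the 4-jet and mu = 7 give E_7. f is E_8 but g is E_7, hence not right-equivalent.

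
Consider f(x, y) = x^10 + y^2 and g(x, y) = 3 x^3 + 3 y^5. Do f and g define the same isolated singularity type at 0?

No.

The Hessian of f at 0 is [[0, 0], [0, 2]] with rank 1, so corank 1. A Groebner basis of the Jacobian ideal J(f) in C{x,y} is {x^9, y}; counting standard monomials gives mu = 9. Corank 1: A-series; mu = 9 gives A_9. The Hessian of g at 0 is [[0, 0], [0, 0]] with rank 0, so corank 2. A Groebner basis of the Jacobian ideal J(g) in C{x,y} is {y^4, x^2}; counting standard monomials gives mu = 8. Corank 2; j^3 = 3*x^3 is a perfect cube, so E-series; the 5-jet and mu = 8 give E_8. f is A_9 but g is E_8, hence not right-equivalent.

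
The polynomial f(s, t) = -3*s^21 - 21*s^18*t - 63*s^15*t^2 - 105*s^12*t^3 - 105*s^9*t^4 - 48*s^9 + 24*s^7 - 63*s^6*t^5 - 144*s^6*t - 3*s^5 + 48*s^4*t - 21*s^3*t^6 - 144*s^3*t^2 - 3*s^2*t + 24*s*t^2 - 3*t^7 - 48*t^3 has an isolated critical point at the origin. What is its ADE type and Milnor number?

The Hessian of f at 0 has rank 0. Corank 2; j^3 = -3*t*(s - 4*t)^2 has shape L^2 M (L != M), so D-series; mu = 8 gives D_8.

Type D_{8}, Milnor number mu = 8.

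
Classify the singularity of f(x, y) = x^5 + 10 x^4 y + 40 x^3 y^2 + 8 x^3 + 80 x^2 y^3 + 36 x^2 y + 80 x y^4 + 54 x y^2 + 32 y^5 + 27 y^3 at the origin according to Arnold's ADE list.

E8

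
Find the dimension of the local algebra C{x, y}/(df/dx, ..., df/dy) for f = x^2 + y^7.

6

The Hessian of f at 0 has rank 1. Corank 1: A-series; mu = 6 gives A_6.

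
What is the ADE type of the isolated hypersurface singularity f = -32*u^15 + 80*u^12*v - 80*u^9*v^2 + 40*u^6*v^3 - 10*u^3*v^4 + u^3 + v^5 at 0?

The Hessian of f at 0 is [[0, 0], [0, 0]] with rank 0, so corank 2. A Groebner basis of the Jacobian ideal J(f) in C{u,v} is {v^4, u^2}; counting standard monomials gives mu = 8. Corank 2; j^3 = u^3 is a perfect cube, so E-series; the 5-jet and mu = 8 give E_8.

E_8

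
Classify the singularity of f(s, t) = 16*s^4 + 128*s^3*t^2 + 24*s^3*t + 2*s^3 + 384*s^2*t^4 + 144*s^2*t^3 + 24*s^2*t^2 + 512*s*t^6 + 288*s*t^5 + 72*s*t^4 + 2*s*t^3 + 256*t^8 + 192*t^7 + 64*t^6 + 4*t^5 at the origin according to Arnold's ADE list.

E_{7}

The Hessian of f at 0 has rank 0. Corank 2; j^3 = 2*s^3 is a perfect cube, so E-series; the 4-jet and mu = 7 give E_7.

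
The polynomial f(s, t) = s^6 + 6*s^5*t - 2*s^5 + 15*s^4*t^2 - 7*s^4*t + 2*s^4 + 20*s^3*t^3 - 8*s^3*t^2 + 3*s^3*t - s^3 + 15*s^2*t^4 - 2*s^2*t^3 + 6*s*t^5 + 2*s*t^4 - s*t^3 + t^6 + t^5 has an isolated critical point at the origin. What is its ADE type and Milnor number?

Type E_{7}, Milnor number mu = 7.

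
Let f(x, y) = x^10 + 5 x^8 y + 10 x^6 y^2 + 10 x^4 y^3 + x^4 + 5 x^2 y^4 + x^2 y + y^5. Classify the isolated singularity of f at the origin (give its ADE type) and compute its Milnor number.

Type D6, Milnor number mu = 6.

The Hessian of f at 0 has rank 0. Corank 2; j^3 = x^2*y has shape L^2 M (L != M), so D-series; mu = 6 gives D_6.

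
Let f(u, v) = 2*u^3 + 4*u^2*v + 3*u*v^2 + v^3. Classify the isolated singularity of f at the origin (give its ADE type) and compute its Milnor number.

The Hessian of f at 0 has rank 0. Corank 2; j^3 = (u + v)*(2*u^2 + 2*u*v + v^2) splits into three distinct lines over C (the quadratic factor has nonzero discriminant), so D_4.

Type D4, Milnor number mu = 4.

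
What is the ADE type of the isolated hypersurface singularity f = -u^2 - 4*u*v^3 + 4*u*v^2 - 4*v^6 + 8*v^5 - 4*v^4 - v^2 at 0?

The Hessian of f at 0 is [[-2, 0], [0, -2]] with rank 2, so corank 0. A Groebner basis of the Jacobian ideal J(f) in C{u,v} is {u, v}; counting standard monomials gives mu = 1. Corank 0: nondegenerate Morse point, so A_1.

A1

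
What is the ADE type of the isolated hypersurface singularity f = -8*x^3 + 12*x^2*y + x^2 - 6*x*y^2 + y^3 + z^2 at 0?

The Hessian of f at 0 has rank 2. Corank 1: A-series; mu = 2 gives A_2.

A2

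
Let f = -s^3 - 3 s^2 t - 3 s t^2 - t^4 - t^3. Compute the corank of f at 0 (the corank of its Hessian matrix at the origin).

Hessian at 0 has rank 0.

2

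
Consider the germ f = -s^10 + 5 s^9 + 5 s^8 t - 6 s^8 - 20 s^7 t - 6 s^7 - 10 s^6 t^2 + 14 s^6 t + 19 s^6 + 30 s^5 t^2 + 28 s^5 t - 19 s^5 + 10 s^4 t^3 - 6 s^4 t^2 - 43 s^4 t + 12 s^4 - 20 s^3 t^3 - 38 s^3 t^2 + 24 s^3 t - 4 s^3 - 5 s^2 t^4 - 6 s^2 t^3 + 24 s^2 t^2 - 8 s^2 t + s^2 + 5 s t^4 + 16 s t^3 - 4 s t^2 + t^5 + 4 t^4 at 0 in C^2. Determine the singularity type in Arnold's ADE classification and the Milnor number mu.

Type A4, Milnor number mu = 4.

The Hessian of f at 0 has rank 1. Corank 1: A-series; mu = 4 gives A_4.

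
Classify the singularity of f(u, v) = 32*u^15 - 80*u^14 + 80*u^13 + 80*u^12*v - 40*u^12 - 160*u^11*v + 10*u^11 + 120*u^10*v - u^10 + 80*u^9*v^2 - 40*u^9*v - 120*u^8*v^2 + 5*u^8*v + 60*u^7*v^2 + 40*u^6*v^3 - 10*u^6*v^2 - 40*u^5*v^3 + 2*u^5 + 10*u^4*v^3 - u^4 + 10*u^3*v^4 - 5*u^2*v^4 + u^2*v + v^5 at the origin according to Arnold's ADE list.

D6

The Hessian of f at 0 has rank 0. Corank 2; j^3 = u^2*v has shape L^2 M (L != M), so D-series; mu = 6 gives D_6.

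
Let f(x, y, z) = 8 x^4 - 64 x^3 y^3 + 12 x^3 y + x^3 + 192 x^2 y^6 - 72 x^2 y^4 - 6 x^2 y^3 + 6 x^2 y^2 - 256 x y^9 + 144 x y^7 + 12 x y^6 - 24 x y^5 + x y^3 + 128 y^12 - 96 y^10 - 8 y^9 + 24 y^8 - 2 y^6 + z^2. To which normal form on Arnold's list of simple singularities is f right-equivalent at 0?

E_7

The Hessian of f at 0 has rank 1. Corank 2; j^3 = x^3 is a perfect cube, so E-series; the 4-jet and mu = 7 give E_7.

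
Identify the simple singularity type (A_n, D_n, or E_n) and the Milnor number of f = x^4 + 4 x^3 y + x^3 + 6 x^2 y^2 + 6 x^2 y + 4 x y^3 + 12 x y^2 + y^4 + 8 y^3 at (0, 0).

The Hessian of f at 0 is [[0, 0], [0, 0]] with rank 0, so corank 2. A Groebner basis of the Jacobian ideal J(f) in C{x,y} is {y^4, x*y^2 + 5*y^3/3, x^2 + 4*x*y + 4*y^2}; counting standard monomials gives mu = 6. Corank 2; j^3 = (x + 2*y)^3 is a perfect cube, so E-series; the 4-jet and mu = 6 give E_6.

Type E_{6}, Milnor number mu = 6.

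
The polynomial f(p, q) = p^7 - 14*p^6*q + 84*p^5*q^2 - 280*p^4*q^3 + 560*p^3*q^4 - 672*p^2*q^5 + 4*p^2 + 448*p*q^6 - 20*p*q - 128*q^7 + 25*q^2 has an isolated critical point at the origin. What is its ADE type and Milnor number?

Type A_6, Milnor number mu = 6.

The Hessian of f at 0 has rank 1. Corank 1: A-series; mu = 6 gives A_6.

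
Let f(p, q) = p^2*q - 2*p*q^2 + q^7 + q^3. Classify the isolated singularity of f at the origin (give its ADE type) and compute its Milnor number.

Type D8, Milnor number mu = 8.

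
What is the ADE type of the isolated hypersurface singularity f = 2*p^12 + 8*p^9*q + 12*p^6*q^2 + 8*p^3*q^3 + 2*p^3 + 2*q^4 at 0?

E_6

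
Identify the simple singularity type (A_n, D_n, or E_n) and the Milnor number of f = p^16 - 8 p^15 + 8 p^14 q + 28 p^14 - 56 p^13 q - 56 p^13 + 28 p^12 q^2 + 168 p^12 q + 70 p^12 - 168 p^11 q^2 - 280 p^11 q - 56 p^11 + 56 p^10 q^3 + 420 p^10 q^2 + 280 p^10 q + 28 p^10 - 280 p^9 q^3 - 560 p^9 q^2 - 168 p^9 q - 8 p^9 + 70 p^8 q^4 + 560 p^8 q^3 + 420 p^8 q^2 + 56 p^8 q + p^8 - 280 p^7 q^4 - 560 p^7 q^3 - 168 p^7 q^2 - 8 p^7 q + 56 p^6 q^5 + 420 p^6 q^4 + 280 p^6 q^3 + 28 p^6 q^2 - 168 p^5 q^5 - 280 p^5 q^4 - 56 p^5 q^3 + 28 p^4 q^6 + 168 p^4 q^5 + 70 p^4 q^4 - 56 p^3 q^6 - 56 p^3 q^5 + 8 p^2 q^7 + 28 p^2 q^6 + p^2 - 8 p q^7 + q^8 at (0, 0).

Type A7, Milnor number mu = 7.

The Hessian of f at 0 is [[2, 0], [0, 0]] with rank 1, so corank 1. A Groebner basis of the Jacobian ideal J(f) in C{p,q} is {q^7, p}; counting standard monomials gives mu = 7. Corank 1: A-series; mu = 7 gives A_7.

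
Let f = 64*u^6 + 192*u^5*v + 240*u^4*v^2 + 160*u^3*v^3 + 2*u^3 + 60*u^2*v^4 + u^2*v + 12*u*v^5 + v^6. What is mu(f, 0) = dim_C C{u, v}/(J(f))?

The Hessian of f at 0 has rank 0. Corank 2; j^3 = u^2*(2*u + v) has shape L^2 M (L != M), so D-series; mu = 7 gives D_7.

7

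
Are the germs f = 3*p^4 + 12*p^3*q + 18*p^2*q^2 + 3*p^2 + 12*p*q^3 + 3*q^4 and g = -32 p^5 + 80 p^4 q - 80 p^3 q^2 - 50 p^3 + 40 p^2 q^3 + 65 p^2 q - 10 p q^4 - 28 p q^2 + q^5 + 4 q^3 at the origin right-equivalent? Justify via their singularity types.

No.

The Hessian of f at 0 is [[6, 0], [0, 0]] with rank 1, so corank 1. A Groebner basis of the Jacobian ideal J(f) in C{p,q} is {q^3, p}; counting standard monomials gives mu = 3. Corank 1: A-series; mu = 3 gives A_3. The Hessian of g at 0 is [[0, 0], [0, 0]] with rank 0, so corank 2. A Groebner basis of the Jacobian ideal J(g) in C{p,q} is {625*p*q/2 + q^4 - 125*q^2, p*q^2 - 2*q^3/5, p^2 - 9*p*q/10 + q^2/5}; counting standard monomials gives mu = 6. Corank 2; j^3 = -(2*p - q)*(5*p - 2*q)^2 has shape L^2 M (L != M), so D-series; mu = 6 gives D_6. f is A_3 but g is D_6, hence not right-equivalent.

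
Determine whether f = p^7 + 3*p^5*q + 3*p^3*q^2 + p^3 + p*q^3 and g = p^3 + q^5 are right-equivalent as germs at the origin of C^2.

No.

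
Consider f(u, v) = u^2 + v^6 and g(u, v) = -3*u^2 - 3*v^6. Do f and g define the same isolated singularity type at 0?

Yes.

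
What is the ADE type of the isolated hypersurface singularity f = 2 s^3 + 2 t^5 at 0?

E_{8}

The Hessian of f at 0 is [[0, 0], [0, 0]] with rank 0, so corank 2. A Groebner basis of the Jacobian ideal J(f) in C{s,t} is {t^4, s^2}; counting standard monomials gives mu = 8. Corank 2; j^3 = 2*s^3 is a perfect cube, so E-series; the 5-jet and mu = 8 give E_8.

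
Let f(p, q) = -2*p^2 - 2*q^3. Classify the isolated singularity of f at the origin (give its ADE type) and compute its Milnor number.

Type A2, Milnor number mu = 2.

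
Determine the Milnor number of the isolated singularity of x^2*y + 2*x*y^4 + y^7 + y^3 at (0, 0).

The Hessian of f at 0 has rank 0. Corank 2; j^3 = y*(x^2 + y^2) splits into three distinct lines over C (the quadratic factor has nonzero discriminant), so D_4.

4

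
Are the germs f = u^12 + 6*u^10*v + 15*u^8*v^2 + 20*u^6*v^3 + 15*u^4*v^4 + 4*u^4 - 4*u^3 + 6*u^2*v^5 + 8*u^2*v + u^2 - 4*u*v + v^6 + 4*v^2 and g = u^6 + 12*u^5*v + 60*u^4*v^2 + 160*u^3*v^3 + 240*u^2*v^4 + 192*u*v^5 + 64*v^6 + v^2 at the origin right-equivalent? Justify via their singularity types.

Yes.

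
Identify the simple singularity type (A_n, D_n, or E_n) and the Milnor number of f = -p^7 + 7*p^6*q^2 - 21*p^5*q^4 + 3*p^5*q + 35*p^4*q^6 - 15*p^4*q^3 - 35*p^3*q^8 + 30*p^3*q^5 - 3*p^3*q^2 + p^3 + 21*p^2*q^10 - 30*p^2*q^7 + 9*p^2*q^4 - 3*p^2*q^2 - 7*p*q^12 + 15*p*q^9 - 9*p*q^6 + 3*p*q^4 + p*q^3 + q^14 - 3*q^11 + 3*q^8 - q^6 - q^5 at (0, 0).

The Hessian of f at 0 has rank 0. Corank 2; j^3 = p^3 is a perfect cube, so E-series; the 4-jet and mu = 7 give E_7.

Type E_7, Milnor number mu = 7.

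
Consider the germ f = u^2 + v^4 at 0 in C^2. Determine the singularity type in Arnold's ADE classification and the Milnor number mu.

Type A3, Milnor number mu = 3.

The Hessian of f at 0 has rank 1. Corank 1: A-series; mu = 3 gives A_3.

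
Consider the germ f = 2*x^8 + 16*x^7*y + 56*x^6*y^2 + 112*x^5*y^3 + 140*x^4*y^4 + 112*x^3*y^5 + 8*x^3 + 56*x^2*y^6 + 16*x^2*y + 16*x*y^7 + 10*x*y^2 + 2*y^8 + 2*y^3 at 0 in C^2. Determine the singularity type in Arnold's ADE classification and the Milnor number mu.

The Hessian of f at 0 has rank 0. Corank 2; j^3 = 2*(x + y)*(2*x + y)^2 has shape L^2 M (L != M), so D-series; mu = 9 gives D_9.

Type D_9, Milnor number mu = 9.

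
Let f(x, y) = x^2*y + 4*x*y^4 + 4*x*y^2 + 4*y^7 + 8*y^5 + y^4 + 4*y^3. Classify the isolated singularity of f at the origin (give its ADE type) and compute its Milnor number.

Type D_5, Milnor number mu = 5.

The Hessian of f at 0 has rank 0. Corank 2; j^3 = y*(x + 2*y)^2 has shape L^2 M (L != M), so D-series; mu = 5 gives D_5.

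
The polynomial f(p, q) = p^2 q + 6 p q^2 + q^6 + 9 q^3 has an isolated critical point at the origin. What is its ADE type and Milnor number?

Type D_7, Milnor number mu = 7.

The Hessian of f at 0 has rank 0. Corank 2; j^3 = q*(p + 3*q)^2 has shape L^2 M (L != M), so D-series; mu = 7 gives D_7.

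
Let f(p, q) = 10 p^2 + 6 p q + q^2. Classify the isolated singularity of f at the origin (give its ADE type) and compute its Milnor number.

Type A_{1}, Milnor number mu = 1.

The Hessian of f at 0 is [[20, 6], [6, 2]] with rank 2, so corank 0. A Groebner basis of the Jacobian ideal J(f) in C{p,q} is {p, q}; counting standard monomials gives mu = 1. Corank 0: nondegenerate Morse point, so A_1.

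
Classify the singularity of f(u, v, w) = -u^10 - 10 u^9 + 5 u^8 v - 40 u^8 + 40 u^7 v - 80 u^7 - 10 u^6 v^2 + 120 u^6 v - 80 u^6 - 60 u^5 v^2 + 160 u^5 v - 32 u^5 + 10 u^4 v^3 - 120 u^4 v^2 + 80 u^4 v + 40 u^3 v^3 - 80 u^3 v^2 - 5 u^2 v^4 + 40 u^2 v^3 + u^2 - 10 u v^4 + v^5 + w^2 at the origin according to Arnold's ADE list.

A4

The Hessian of f at 0 has rank 2. Corank 1: A-series; mu = 4 gives A_4.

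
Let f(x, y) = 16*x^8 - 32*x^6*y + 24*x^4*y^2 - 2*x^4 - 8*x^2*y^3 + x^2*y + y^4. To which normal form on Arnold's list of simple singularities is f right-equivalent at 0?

D_{5}

The Hessian of f at 0 is [[0, 0], [0, 0]] with rank 0, so corank 2. A Groebner basis of the Jacobian ideal J(f) in C{x,y} is {x^3, x^2/4 + y^3, x*y}; counting standard monomials gives mu = 5. Corank 2; j^3 = x^2*y has shape L^2 M (L != M), so D-series; mu = 5 gives D_5.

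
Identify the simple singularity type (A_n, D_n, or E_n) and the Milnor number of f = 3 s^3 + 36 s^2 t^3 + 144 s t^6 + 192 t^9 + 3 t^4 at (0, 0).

The Hessian of f at 0 has rank 0. Corank 2; j^3 = 3*s^3 is a perfect cube, so E-series; the 4-jet and mu = 6 give E_6.

Type E_{6}, Milnor number mu = 6.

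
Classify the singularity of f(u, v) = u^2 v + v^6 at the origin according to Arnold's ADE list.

The Hessian of f at 0 has rank 0. Corank 2; j^3 = u^2*v has shape L^2 M (L != M), so D-series; mu = 7 gives D_7.

D_7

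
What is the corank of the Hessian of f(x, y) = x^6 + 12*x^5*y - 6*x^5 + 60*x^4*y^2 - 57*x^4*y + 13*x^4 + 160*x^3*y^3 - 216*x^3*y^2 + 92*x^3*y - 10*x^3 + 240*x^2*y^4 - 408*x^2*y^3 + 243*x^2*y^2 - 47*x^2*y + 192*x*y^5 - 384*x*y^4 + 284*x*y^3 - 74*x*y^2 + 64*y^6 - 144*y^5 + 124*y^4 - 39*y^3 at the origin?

2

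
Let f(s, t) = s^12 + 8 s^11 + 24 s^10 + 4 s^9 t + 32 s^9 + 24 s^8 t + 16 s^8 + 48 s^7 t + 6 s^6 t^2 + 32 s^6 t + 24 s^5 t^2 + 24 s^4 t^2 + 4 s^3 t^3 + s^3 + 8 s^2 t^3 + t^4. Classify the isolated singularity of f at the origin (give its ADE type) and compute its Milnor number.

The Hessian of f at 0 has rank 0. Corank 2; j^3 = s^3 is a perfect cube, so E-series; the 4-jet and mu = 6 give E_6.

Type E_6, Milnor number mu = 6.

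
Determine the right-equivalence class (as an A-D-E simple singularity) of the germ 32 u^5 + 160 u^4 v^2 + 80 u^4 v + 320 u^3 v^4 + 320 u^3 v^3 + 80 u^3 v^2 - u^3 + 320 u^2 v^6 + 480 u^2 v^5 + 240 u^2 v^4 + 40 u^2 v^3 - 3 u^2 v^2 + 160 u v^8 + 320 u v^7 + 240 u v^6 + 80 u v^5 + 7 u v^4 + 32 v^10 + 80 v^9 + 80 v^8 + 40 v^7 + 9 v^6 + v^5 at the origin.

E_8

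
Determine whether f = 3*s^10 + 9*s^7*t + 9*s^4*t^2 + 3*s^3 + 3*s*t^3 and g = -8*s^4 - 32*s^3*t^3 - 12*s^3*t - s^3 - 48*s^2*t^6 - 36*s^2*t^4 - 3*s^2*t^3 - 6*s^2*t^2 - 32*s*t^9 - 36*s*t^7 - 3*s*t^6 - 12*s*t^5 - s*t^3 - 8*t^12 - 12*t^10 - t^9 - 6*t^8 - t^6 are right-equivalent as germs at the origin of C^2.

Yes.

The Hessian of f at 0 has rank 0. Corank 2; j^3 = 3*s^3 is a perfect cube, so E-series; the 4-jet and mu = 7 give E_7. The Hessian of g at 0 has rank 0. Corank 2; j^3 = -s^3 is a perfect cube, so E-series; the 4-jet and mu = 7 give E_7. Both have type E_7, hence right-equivalent.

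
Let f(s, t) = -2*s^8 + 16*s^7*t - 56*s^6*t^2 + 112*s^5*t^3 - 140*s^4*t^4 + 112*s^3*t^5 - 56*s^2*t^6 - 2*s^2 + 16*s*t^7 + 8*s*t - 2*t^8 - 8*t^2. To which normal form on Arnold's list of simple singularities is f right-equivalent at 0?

The Hessian of f at 0 is [[-4, 8], [8, -16]] with rank 1, so corank 1. A Groebner basis of the Jacobian ideal J(f) in C{s,t} is {t^7, s - 2*t}; counting standard monomials gives mu = 7. Corank 1: A-series; mu = 7 gives A_7.

A_7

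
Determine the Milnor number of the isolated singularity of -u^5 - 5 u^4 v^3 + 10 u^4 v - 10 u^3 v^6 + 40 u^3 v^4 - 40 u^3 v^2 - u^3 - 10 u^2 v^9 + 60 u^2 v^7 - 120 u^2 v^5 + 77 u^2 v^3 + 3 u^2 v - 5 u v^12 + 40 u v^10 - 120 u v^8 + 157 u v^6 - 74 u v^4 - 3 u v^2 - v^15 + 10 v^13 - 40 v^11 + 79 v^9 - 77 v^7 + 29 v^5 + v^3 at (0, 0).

The Hessian of f at 0 is [[0, 0], [0, 0]] with rank 0, so corank 2. A Groebner basis of the Jacobian ideal J(f) in C{u,v} is {5*u^2/2 + u*v^3 - 5*u*v + 5*v^2/2, 2*u^2 - 4*u*v + v^4 + 2*v^2, u^3 - 3*u*v^2 + 2*v^3, u^2*v - 2*u*v^2 + v^3}; counting standard monomials gives mu = 8. Corank 2; j^3 = -(u - v)^3 is a perfect cube, so E-series; the 5-jet and mu = 8 give E_8.

8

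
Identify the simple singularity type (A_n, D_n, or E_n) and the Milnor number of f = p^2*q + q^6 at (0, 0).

Type D_{7}, Milnor number mu = 7.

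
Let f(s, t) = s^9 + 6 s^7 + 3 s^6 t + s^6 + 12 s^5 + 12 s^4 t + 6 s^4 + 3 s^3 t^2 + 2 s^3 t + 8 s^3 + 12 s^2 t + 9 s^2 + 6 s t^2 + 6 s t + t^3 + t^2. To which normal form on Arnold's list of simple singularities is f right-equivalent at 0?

The Hessian of f at 0 is [[18, 6], [6, 2]] with rank 1, so corank 1. A Groebner basis of the Jacobian ideal J(f) in C{s,t} is {t^2, s + t/3}; counting standard monomials gives mu = 2. Corank 1: A-series; mu = 2 gives A_2.

A_{2}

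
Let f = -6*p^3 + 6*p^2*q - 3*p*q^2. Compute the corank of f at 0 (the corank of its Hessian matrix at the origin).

The Hessian at 0 is [[0, 0], [0, 0]] of rank 0; hence corank 2.

2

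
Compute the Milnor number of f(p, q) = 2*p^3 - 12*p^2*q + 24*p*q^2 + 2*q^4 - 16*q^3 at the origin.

6

The Hessian of f at 0 has rank 0. Corank 2; j^3 = 2*(p - 2*q)^3 is a perfect cube, so E-series; the 4-jet and mu = 6 give E_6.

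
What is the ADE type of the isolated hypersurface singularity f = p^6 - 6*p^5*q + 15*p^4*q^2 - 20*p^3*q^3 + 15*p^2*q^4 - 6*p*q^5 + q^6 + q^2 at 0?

A5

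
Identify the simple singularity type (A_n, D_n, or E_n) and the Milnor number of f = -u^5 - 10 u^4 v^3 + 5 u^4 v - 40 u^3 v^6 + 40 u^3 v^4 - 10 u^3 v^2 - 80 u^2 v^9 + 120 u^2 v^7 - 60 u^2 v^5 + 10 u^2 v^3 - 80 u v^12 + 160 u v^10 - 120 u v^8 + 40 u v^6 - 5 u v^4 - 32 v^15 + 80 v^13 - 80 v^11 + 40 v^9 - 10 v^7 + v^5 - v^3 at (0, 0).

Type E8, Milnor number mu = 8.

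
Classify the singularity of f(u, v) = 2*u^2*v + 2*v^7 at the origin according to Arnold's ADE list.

D_8

The Hessian of f at 0 is [[0, 0], [0, 0]] with rank 0, so corank 2. A Groebner basis of the Jacobian ideal J(f) in C{u,v} is {u^2/7 + v^6, u^3, u*v}; counting standard monomials gives mu = 8. Corank 2; j^3 = 2*u^2*v has shape L^2 M (L != M), so D-series; mu = 8 gives D_8.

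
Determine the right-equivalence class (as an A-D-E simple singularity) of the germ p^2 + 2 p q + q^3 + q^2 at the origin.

A_{2}

The Hessian of f at 0 is [[2, 2], [2, 2]] with rank 1, so corank 1. A Groebner basis of the Jacobian ideal J(f) in C{p,q} is {q^2, p + q}; counting standard monomials gives mu = 2. Corank 1: A-series; mu = 2 gives A_2.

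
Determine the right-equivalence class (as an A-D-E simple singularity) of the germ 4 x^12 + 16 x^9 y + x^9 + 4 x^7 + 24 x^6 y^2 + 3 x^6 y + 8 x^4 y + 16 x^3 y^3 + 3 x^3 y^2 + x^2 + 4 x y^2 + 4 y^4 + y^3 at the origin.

A_{2}

The Hessian of f at 0 has rank 1. Corank 1: A-series; mu = 2 gives A_2.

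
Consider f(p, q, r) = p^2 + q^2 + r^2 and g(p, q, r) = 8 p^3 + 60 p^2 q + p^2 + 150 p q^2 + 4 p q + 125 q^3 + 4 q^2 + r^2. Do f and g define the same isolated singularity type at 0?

No.

The Hessian of f at 0 has rank 3. Corank 0: nondegenerate Morse point, so A_1. The Hessian of g at 0 has rank 2. Corank 1: A-series; mu = 2 gives A_2. f is A_1 but g is A_2, hence not right-equivalent.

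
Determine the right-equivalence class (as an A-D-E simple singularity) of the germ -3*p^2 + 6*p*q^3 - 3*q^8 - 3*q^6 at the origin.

The Hessian of f at 0 has rank 1. Corank 1: A-series; mu = 7 gives A_7.

A7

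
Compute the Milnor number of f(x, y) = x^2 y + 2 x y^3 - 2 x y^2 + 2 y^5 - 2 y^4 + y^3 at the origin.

The Hessian of f at 0 has rank 0. Corank 2; j^3 = y*(x - y)^2 has shape L^2 M (L != M), so D-series; mu = 6 gives D_6.

6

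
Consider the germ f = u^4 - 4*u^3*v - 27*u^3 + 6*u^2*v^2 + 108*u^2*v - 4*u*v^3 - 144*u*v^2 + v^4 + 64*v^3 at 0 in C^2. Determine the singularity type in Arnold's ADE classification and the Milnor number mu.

The Hessian of f at 0 is [[0, 0], [0, 0]] with rank 0, so corank 2. A Groebner basis of the Jacobian ideal J(f) in C{u,v} is {v^4, u*v^2 - 11*v^3/9, u^2 - 8*u*v/3 + 16*v^2/9}; counting standard monomials gives mu = 6. Corank 2; j^3 = -(3*u - 4*v)^3 is a perfect cube, so E-series; the 4-jet and mu = 6 give E_6.

Type E_{6}, Milnor number mu = 6.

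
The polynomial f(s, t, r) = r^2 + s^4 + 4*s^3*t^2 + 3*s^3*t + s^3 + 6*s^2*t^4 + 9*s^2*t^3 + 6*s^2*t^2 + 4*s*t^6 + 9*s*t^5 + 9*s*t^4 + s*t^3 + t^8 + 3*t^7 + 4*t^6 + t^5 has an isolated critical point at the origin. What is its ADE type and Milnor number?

The Hessian of f at 0 has rank 1. Corank 2; j^3 = s^3 is a perfect cube, so E-series; the 4-jet and mu = 7 give E_7.

Type E7, Milnor number mu = 7.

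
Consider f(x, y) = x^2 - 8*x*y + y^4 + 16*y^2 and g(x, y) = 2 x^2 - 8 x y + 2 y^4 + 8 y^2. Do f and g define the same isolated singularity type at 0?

Yes.

The Hessian of f at 0 has rank 1. Corank 1: A-series; mu = 3 gives A_3. The Hessian of g at 0 has rank 1. Corank 1: A-series; mu = 3 gives A_3. Both have type A_3, hence right-equivalent.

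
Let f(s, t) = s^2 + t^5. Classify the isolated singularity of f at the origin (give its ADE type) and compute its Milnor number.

Type A_{4}, Milnor number mu = 4.

The Hessian of f at 0 has rank 1. Corank 1: A-series; mu = 4 gives A_4.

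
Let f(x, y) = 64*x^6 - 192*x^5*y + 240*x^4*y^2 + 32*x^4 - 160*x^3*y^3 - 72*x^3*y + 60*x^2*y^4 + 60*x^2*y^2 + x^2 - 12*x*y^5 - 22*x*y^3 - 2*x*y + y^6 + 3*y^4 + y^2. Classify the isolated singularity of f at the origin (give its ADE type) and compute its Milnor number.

The Hessian of f at 0 has rank 1. Corank 1: A-series; mu = 3 gives A_3.

Type A_3, Milnor number mu = 3.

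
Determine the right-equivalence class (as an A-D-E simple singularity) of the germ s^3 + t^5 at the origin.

The Hessian of f at 0 has rank 0. Corank 2; j^3 = s^3 is a perfect cube, so E-series; the 5-jet and mu = 8 give E_8.

E_{8}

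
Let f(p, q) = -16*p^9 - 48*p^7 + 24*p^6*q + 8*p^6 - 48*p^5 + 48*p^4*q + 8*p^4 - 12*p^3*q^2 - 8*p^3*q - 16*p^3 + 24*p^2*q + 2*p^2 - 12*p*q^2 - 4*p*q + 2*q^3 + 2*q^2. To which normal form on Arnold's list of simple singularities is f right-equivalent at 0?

A_{2}

The Hessian of f at 0 has rank 1. Corank 1: A-series; mu = 2 gives A_2.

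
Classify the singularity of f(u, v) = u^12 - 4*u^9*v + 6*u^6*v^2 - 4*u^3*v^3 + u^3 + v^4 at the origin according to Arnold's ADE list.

E_{6}

The Hessian of f at 0 has rank 0. Corank 2; j^3 = u^3 is a perfect cube, so E-series; the 4-jet and mu = 6 give E_6.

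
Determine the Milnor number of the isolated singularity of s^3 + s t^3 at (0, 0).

The Hessian of f at 0 has rank 0. Corank 2; j^3 = s^3 is a perfect cube, so E-series; the 4-jet and mu = 7 give E_7.

7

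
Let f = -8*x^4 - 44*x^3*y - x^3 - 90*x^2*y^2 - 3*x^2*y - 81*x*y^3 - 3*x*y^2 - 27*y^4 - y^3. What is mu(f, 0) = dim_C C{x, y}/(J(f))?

The Hessian of f at 0 has rank 0. Corank 2; j^3 = -(x + y)^3 is a perfect cube, so E-series; the 4-jet and mu = 7 give E_7.

7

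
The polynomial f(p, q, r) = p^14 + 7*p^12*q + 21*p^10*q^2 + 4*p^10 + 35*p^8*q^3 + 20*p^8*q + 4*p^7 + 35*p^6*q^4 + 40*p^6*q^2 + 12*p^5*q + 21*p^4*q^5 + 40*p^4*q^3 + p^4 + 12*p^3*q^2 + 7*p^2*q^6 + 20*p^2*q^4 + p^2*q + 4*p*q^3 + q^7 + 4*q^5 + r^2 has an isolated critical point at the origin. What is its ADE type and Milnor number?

Type D_8, Milnor number mu = 8.

The Hessian of f at 0 is [[0, 0, 0], [0, 0, 0], [0, 0, 2]] with rank 1, so corank 2. A Groebner basis of the Jacobian ideal J(f) in C{p,q,r} is {-p^2/4 + 7*p*q/64 + q^4 + 7*q^3/32, p^3 - p*q/2 - q^3, p^2/2 + p*q^2 - 7*p*q/32 - 7*q^3/16, r}; counting standard monomials gives mu = 8. Corank 2; j^3 = p^2*q has shape L^2 M (L != M), so D-series; mu = 8 gives D_8.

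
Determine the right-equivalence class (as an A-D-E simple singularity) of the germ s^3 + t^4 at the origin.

E6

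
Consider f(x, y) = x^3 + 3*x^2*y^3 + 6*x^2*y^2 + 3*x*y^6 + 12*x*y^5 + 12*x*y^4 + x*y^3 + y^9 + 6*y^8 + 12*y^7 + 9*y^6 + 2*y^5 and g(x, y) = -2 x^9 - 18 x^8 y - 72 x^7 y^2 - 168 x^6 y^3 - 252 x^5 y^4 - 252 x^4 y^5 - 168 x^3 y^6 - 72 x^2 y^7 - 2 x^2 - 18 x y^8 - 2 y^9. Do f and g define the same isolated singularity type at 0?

The Hessian of f at 0 has rank 0. Corank 2; j^3 = x^3 is a perfect cube, so E-series; the 4-jet and mu = 7 give E_7. The Hessian of g at 0 has rank 1. Corank 1: A-series; mu = 8 gives A_8. f is E_7 but g is A_8, hence not right-equivalent.

No.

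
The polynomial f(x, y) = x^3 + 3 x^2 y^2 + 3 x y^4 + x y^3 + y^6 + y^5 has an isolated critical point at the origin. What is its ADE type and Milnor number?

Type E7, Milnor number mu = 7.

The Hessian of f at 0 is [[0, 0], [0, 0]] with rank 0, so corank 2. A Groebner basis of the Jacobian ideal J(f) in C{x,y} is {-x^2 + y^4 - y^3/3, x^3, x^2*y + x^2/3 + y^3/9, x^2 + x*y^2 + y^3/3}; counting standard monomials gives mu = 7. Corank 2; j^3 = x^3 is a perfect cube, so E-series; the 4-jet and mu = 7 give E_7.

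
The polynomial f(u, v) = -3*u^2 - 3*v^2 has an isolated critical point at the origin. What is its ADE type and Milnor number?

Type A1, Milnor number mu = 1.

The Hessian of f at 0 has rank 2. Corank 0: nondegenerate Morse point, so A_1.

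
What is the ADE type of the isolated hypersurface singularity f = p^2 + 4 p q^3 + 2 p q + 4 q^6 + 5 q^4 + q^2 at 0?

A_3

The Hessian of f at 0 is [[2, 2], [2, 2]] with rank 1, so corank 1. A Groebner basis of the Jacobian ideal J(f) in C{p,q} is {q^3, p + q}; counting standard monomials gives mu = 3. Corank 1: A-series; mu = 3 gives A_3.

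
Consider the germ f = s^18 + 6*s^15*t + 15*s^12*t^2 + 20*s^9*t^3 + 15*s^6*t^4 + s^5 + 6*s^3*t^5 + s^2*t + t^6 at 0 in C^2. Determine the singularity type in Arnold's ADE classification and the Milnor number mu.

Type D7, Milnor number mu = 7.

The Hessian of f at 0 is [[0, 0], [0, 0]] with rank 0, so corank 2. A Groebner basis of the Jacobian ideal J(f) in C{s,t} is {s^2/6 + t^5, s^3, s*t}; counting standard monomials gives mu = 7. Corank 2; j^3 = s^2*t has shape L^2 M (L != M), so D-series; mu = 7 gives D_7.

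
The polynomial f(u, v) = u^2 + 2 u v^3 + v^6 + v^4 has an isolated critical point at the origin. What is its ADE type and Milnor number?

Type A_3, Milnor number mu = 3.

The Hessian of f at 0 has rank 1. Corank 1: A-series; mu = 3 gives A_3.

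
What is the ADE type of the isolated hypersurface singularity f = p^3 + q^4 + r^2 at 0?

E_{6}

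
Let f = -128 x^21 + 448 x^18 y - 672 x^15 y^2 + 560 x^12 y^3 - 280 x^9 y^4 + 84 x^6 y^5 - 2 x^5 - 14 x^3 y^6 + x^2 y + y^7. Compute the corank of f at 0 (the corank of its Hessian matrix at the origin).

2

The Hessian at 0 is [[0, 0], [0, 0]] of rank 0; hence corank 2.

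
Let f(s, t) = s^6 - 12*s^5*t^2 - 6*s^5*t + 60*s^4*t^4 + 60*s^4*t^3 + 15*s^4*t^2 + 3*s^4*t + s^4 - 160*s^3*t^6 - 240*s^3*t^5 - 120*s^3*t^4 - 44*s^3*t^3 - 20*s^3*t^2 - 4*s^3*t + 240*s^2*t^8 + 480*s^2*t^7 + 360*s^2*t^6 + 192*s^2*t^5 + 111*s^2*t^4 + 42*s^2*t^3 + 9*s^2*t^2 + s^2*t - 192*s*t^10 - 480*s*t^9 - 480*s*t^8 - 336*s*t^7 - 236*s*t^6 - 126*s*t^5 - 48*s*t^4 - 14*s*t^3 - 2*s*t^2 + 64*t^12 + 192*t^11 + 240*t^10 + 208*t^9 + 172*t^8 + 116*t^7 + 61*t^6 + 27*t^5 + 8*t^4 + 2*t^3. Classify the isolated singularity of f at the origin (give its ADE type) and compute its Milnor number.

Type D4, Milnor number mu = 4.

The Hessian of f at 0 has rank 0. Corank 2; j^3 = t*(s^2 - 2*s*t + 2*t^2) splits into three distinct lines over C (the quadratic factor has nonzero discriminant), so D_4.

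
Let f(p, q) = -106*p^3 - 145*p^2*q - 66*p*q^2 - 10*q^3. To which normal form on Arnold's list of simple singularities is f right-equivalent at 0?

D_4

The Hessian of f at 0 has rank 0. Corank 2; j^3 = -(2*p + q)*(53*p^2 + 46*p*q + 10*q^2) splits into three distinct lines over C (the quadratic factor has nonzero discriminant), so D_4.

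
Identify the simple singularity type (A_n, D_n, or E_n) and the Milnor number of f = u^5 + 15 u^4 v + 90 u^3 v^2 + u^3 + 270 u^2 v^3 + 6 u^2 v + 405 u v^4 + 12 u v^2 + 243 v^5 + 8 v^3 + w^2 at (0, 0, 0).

Type E8, Milnor number mu = 8.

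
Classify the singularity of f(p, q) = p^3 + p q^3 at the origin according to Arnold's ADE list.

The Hessian of f at 0 has rank 0. Corank 2; j^3 = p^3 is a perfect cube, so E-series; the 4-jet and mu = 7 give E_7.

E_7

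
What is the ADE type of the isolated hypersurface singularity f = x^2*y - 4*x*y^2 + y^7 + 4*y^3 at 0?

D_{8}

The Hessian of f at 0 has rank 0. Corank 2; j^3 = y*(x - 2*y)^2 has shape L^2 M (L != M), so D-series; mu = 8 gives D_8.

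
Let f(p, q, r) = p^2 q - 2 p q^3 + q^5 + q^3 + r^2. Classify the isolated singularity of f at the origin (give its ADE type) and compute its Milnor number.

Type D_{4}, Milnor number mu = 4.

The Hessian of f at 0 has rank 1. Corank 2; j^3 = q*(p^2 + q^2) splits into three distinct lines over C (the quadratic factor has nonzero discriminant), so D_4.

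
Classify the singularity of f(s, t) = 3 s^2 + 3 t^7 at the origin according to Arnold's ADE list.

A_{6}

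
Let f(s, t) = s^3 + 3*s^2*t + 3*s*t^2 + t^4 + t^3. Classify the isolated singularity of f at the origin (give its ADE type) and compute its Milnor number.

The Hessian of f at 0 is [[0, 0], [0, 0]] with rank 0, so corank 2. A Groebner basis of the Jacobian ideal J(f) in C{s,t} is {t^3, s^2 + 2*s*t + t^2}; counting standard monomials gives mu = 6. Corank 2; j^3 = (s + t)^3 is a perfect cube, so E-series; the 4-jet and mu = 6 give E_6.

Type E_6, Milnor number mu = 6.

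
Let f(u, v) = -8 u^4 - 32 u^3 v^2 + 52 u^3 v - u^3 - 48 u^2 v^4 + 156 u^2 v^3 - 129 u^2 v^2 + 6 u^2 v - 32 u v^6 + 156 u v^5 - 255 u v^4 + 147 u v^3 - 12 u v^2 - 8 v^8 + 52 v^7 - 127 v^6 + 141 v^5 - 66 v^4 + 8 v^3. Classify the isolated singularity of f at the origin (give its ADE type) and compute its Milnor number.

The Hessian of f at 0 has rank 0. Corank 2; j^3 = -(u - 2*v)^3 is a perfect cube, so E-series; the 4-jet and mu = 7 give E_7.

Type E_7, Milnor number mu = 7.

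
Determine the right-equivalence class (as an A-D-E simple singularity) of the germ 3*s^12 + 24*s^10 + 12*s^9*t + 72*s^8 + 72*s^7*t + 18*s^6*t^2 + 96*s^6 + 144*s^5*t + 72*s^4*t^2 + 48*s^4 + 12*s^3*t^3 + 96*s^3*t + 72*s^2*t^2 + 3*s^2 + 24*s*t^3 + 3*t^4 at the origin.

The Hessian of f at 0 has rank 1. Corank 1: A-series; mu = 3 gives A_3.

A_3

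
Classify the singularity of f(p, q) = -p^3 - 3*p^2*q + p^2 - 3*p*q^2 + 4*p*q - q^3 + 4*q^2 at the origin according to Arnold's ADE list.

The Hessian of f at 0 is [[2, 4], [4, 8]] with rank 1, so corank 1. A Groebner basis of the Jacobian ideal J(f) in C{p,q} is {q^2, p + 2*q}; counting standard monomials gives mu = 2. Corank 1: A-series; mu = 2 gives A_2.

A_2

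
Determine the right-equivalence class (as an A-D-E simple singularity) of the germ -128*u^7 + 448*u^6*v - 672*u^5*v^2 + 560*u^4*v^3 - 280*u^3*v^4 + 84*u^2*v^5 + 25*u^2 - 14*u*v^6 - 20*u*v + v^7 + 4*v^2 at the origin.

A_{6}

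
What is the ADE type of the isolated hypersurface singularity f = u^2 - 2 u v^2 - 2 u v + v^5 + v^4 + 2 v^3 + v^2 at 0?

A4

The Hessian of f at 0 has rank 1. Corank 1: A-series; mu = 4 gives A_4.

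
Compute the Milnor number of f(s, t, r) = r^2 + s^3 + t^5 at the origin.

8

The Hessian of f at 0 is [[0, 0, 0], [0, 0, 0], [0, 0, 2]] with rank 1, so corank 2. A Groebner basis of the Jacobian ideal J(f) in C{s,t,r} is {t^4, s^2, r}; counting standard monomials gives mu = 8. Corank 2; j^3 = s^3 is a perfect cube, so E-series; the 5-jet and mu = 8 give E_8.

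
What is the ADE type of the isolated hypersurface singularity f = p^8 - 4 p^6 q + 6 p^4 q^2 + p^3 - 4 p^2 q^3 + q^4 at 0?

The Hessian of f at 0 is [[0, 0], [0, 0]] with rank 0, so corank 2. A Groebner basis of the Jacobian ideal J(f) in C{p,q} is {q^3, p^2}; counting standard monomials gives mu = 6. Corank 2; j^3 = p^3 is a perfect cube, so E-series; the 4-jet and mu = 6 give E_6.

E6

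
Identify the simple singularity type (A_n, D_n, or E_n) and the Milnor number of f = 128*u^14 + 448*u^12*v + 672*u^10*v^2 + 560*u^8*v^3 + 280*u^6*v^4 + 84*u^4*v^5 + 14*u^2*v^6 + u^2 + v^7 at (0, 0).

The Hessian of f at 0 has rank 1. Corank 1: A-series; mu = 6 gives A_6.

Type A6, Milnor number mu = 6.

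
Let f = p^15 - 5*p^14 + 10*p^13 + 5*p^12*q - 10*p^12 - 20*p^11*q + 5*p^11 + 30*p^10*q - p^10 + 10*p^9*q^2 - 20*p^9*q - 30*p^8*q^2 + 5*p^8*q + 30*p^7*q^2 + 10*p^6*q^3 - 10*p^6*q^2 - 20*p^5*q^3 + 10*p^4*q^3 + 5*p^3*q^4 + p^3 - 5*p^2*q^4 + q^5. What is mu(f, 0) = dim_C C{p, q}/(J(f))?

The Hessian of f at 0 is [[0, 0], [0, 0]] with rank 0, so corank 2. A Groebner basis of the Jacobian ideal J(f) in C{p,q} is {q^4, p^2}; counting standard monomials gives mu = 8. Corank 2; j^3 = p^3 is a perfect cube, so E-series; the 5-jet and mu = 8 give E_8.

8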